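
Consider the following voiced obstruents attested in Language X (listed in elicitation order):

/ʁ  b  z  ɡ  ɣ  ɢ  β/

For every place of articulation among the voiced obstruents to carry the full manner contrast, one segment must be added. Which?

/d/

place of articulation  stop      fricative
bilabial          b         β       
alveolar          —         z       
velar             ɡ         ɣ       
uvular            ɢ         ʁ       
The alveolar row has no stop member, so the gap is the alveolar stop /d/.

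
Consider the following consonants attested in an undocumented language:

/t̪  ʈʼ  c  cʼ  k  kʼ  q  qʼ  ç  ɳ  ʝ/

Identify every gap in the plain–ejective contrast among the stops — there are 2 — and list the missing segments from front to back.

/t̪ʼ/, /ʈ/

dental: plain /t̪/, ejective —.
retroflex: plain —, ejective /ʈʼ/.
palatal: plain /c/, ejective /cʼ/.
velar: plain /k/, ejective /kʼ/.
uvular: plain /q/, ejective /qʼ/.
Gaps, from front to back: dental lacks ejective (/t̪ʼ/); retroflex lacks plain (/ʈ/).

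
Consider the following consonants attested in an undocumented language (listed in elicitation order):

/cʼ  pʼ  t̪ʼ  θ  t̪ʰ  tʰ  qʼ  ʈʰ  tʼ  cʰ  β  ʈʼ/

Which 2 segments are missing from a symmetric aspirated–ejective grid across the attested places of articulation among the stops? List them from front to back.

/pʰ/, /qʰ/

bilabial: aspirated —, ejective /pʼ/.
dental: aspirated /t̪ʰ/, ejective /t̪ʼ/.
alveolar: aspirated /tʰ/, ejective /tʼ/.
retroflex: aspirated /ʈʰ/, ejective /ʈʼ/.
palatal: aspirated /cʰ/, ejective /cʼ/.
uvular: aspirated —, ejective /qʼ/.
Gaps, from front to back: bilabial lacks aspirated (/pʰ/); uvular lacks aspirated (/qʰ/).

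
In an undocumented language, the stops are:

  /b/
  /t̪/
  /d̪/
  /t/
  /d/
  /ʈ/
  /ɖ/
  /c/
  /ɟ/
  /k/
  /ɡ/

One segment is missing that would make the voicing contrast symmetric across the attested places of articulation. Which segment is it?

/p/

Voiceless: /t̪/ (dental), /t/ (alveolar), /ʈ/ (retroflex), /c/ (palatal), /k/ (velar).
Voiced: /b/ (bilabial), /d̪/ (dental), /d/ (alveolar), /ɖ/ (retroflex), /ɟ/ (palatal), /ɡ/ (velar).
The bilabial row has no voiceless member, so the gap is the voiceless bilabial stop /p/.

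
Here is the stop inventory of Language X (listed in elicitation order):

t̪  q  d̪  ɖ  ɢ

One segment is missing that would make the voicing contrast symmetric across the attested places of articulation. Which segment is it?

Voiceless: /t̪/ (dental), /q/ (uvular).
Voiced: /d̪/ (dental), /ɖ/ (retroflex), /ɢ/ (uvular).
The retroflex row has no voiceless member, so the gap is the voiceless retroflex stop /ʈ/.

/ʈ/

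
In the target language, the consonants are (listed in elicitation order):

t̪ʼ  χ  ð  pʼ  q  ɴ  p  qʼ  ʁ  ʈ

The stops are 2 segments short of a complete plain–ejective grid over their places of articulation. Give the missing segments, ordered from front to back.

/t̪/, /ʈʼ/

place of articulation  plain     ejective
bilabial          p         pʼ      
dental            —         t̪ʼ     
retroflex         ʈ         —       
uvular            q         qʼ      
Gaps, from front to back: dental lacks plain (/t̪/); retroflex lacks ejective (/ʈʼ/).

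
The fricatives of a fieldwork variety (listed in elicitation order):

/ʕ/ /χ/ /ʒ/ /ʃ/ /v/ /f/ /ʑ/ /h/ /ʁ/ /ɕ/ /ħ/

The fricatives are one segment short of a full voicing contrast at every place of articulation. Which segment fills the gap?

place of articulation  voiceless  voiced  
labiodental       f         v       
postalveolar      ʃ         ʒ       
alveolo-palatal   ɕ         ʑ       
uvular            χ         ʁ       
pharyngeal        ħ         ʕ       
glottal           h         —       
The glottal row has no voiced member, so the gap is the voiced glottal fricative /ɦ/.

/ɦ/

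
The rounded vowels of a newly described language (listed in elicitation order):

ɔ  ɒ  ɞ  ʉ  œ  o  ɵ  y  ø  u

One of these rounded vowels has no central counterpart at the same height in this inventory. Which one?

High: /y/ ~ /ʉ/ ~ /u/
High-mid: /ø/ ~ /ɵ/ ~ /o/
Low-mid: /œ/ ~ /ɞ/ ~ /ɔ/
Low: only /ɒ/ (back); no central partner.
So /ɒ/ is the unpaired segment.

/ɒ/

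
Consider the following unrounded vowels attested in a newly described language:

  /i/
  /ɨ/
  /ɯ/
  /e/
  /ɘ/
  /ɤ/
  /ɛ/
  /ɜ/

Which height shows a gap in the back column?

low-mid

Front: /i/ (high), /e/ (high-mid), /ɛ/ (low-mid).
Central: /ɨ/ (high), /ɘ/ (high-mid), /ɜ/ (low-mid).
Back: /ɯ/ (high), /ɤ/ (high-mid).
Every height has a back member except low-mid, where /ʌ/ would be expected.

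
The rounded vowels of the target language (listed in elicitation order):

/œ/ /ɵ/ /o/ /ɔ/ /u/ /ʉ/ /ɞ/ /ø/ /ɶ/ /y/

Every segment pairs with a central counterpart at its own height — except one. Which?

/ɶ/

High: /y/ ~ /ʉ/ ~ /u/
High-mid: /ø/ ~ /ɵ/ ~ /o/
Low-mid: /œ/ ~ /ɞ/ ~ /ɔ/
Low: only /ɶ/ (front); no central partner.
So /ɶ/ is the unpaired segment.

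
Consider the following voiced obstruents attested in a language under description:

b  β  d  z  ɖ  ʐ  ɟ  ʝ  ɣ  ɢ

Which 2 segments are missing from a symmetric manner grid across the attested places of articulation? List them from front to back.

place of articulation  stop      fricative
bilabial          b         β       
alveolar          d         z       
retroflex         ɖ         ʐ       
palatal           ɟ         ʝ       
velar             —         ɣ       
uvular            ɢ         —       
Gaps, from front to back: velar lacks stop (/ɡ/); uvular lacks fricative (/ʁ/).

/ɡ/, /ʁ/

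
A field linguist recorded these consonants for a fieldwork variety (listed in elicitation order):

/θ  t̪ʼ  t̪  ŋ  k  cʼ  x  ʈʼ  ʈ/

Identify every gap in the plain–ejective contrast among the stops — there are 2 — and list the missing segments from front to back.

/c/, /kʼ/

place of articulation  plain     ejective
dental            t̪        t̪ʼ     
retroflex         ʈ         ʈʼ      
palatal           —         cʼ      
velar             k         —       
Gaps, from front to back: palatal lacks plain (/c/); velar lacks ejective (/kʼ/).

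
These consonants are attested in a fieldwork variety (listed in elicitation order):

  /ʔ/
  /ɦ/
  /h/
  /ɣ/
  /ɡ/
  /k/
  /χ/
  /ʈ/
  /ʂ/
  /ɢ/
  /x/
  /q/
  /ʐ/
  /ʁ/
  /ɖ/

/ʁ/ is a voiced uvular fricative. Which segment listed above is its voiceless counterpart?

The voiceless counterpart is a voiceless uvular fricative — in this inventory, /χ/.

/χ/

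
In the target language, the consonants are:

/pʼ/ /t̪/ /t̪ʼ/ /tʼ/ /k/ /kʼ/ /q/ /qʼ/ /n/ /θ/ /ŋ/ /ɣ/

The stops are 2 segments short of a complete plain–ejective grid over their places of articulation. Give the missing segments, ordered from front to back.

/p/, /t/

place of articulation  plain     ejective
bilabial          —         pʼ      
dental            t̪        t̪ʼ     
alveolar          —         tʼ      
velar             k         kʼ      
uvular            q         qʼ      
Gaps, from front to back: bilabial lacks plain (/p/); alveolar lacks plain (/t/).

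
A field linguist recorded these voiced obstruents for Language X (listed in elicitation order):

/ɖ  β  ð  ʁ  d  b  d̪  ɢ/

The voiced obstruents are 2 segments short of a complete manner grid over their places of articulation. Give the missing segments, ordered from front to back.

/z/, /ʐ/

place of articulation  stop      fricative
bilabial          b         β       
dental            d̪        ð       
alveolar          d         —       
retroflex         ɖ         —       
uvular            ɢ         ʁ       
Gaps, from front to back: alveolar lacks fricative (/z/); retroflex lacks fricative (/ʐ/).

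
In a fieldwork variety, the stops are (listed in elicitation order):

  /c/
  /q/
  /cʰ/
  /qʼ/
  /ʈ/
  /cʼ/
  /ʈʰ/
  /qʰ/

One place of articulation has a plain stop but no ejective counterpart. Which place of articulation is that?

retroflex

Plain: /ʈ/ (retroflex), /c/ (palatal), /q/ (uvular).
Aspirated: /ʈʰ/ (retroflex), /cʰ/ (palatal), /qʰ/ (uvular).
Ejective: /cʼ/ (palatal), /qʼ/ (uvular).
Every place of articulation has an ejective member except retroflex, where /ʈʼ/ would be expected.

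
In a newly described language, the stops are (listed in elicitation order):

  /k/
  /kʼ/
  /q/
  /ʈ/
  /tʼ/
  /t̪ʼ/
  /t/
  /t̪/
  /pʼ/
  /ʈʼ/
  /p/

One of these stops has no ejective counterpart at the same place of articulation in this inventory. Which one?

Bilabial: /p/ ~ /pʼ/
Dental: /t̪/ ~ /t̪ʼ/
Alveolar: /t/ ~ /tʼ/
Retroflex: /ʈ/ ~ /ʈʼ/
Velar: /k/ ~ /kʼ/
Uvular: only /q/ (plain); no ejective partner.
So /q/ is the unpaired segment.

/q/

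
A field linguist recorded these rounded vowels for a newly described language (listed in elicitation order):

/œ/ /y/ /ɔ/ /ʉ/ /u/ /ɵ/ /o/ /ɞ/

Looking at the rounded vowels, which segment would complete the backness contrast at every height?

height            front     central   back    
high              y         ʉ         u       
high-mid          —         ɵ         o       
low-mid           œ         ɞ         ɔ       
The high-mid row has no front member, so the gap is the high-mid front rounded vowel /ø/.

/ø/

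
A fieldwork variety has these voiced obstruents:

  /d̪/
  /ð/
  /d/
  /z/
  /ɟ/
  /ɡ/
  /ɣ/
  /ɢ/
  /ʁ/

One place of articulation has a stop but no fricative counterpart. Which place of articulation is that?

dental: stop /d̪/, fricative /ð/.
alveolar: stop /d/, fricative /z/.
palatal: stop /ɟ/, fricative —.
velar: stop /ɡ/, fricative /ɣ/.
uvular: stop /ɢ/, fricative /ʁ/.
Every place of articulation has a fricative member except palatal, where /ʝ/ would be expected.

palatal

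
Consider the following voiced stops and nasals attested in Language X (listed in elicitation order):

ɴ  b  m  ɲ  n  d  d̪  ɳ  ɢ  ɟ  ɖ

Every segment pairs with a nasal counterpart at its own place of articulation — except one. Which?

Bilabial: /b/ ~ /m/
Alveolar: /d/ ~ /n/
Retroflex: /ɖ/ ~ /ɳ/
Palatal: /ɟ/ ~ /ɲ/
Uvular: /ɢ/ ~ /ɴ/
Dental: only /d̪/ (oral stop); no nasal partner.
So /d̪/ is the unpaired segment.

/d̪/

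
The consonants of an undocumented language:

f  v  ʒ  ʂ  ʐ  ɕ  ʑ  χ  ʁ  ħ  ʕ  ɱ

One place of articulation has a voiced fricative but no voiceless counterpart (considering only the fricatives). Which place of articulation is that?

postalveolar

labiodental: voiceless /f/, voiced /v/.
postalveolar: voiceless —, voiced /ʒ/.
retroflex: voiceless /ʂ/, voiced /ʐ/.
alveolo-palatal: voiceless /ɕ/, voiced /ʑ/.
uvular: voiceless /χ/, voiced /ʁ/.
pharyngeal: voiceless /ħ/, voiced /ʕ/.
Every place of articulation has a voiceless member except postalveolar, where /ʃ/ would be expected.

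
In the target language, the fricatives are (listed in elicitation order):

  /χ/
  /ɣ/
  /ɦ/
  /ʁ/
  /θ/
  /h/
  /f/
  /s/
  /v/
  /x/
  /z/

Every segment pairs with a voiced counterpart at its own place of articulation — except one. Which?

Labiodental: /f/ ~ /v/
Alveolar: /s/ ~ /z/
Velar: /x/ ~ /ɣ/
Uvular: /χ/ ~ /ʁ/
Glottal: /h/ ~ /ɦ/
Dental: only /θ/ (voiceless); no voiced partner.
So /θ/ is the unpaired segment.

/θ/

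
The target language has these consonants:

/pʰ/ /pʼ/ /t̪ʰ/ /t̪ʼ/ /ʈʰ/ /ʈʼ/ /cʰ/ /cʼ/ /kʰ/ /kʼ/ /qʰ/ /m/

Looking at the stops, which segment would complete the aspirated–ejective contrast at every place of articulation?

/qʼ/

Aspirated: /pʰ/ (bilabial), /t̪ʰ/ (dental), /ʈʰ/ (retroflex), /cʰ/ (palatal), /kʰ/ (velar), /qʰ/ (uvular).
Ejective: /pʼ/ (bilabial), /t̪ʼ/ (dental), /ʈʼ/ (retroflex), /cʼ/ (palatal), /kʼ/ (velar).
The uvular row has no ejective member, so the gap is the ejective uvular stop /qʼ/.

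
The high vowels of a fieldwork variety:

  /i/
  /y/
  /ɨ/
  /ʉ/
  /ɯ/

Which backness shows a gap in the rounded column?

back

backness          unrounded  rounded 
front             i         y       
central           ɨ         ʉ       
back              ɯ         —       
Every backness has a rounded member except back, where /u/ would be expected.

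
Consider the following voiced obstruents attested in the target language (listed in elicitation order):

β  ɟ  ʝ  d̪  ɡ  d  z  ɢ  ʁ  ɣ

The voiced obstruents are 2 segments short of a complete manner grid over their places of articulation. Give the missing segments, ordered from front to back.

/b/, /ð/

Stop: /d̪/ (dental), /d/ (alveolar), /ɟ/ (palatal), /ɡ/ (velar), /ɢ/ (uvular).
Fricative: /β/ (bilabial), /z/ (alveolar), /ʝ/ (palatal), /ɣ/ (velar), /ʁ/ (uvular).
Gaps, from front to back: bilabial lacks stop (/b/); dental lacks fricative (/ð/).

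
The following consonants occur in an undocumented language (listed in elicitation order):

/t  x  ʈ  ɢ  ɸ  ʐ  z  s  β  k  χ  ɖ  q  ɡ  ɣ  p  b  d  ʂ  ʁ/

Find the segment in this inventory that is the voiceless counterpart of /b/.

/b/ is a voiced bilabial stop.
The voiceless counterpart is a voiceless bilabial stop — in this inventory, /p/.

/p/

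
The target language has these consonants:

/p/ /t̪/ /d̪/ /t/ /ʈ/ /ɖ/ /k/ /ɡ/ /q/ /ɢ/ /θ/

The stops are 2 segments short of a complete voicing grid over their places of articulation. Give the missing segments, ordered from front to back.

Voiceless: /p/ (bilabial), /t̪/ (dental), /t/ (alveolar), /ʈ/ (retroflex), /k/ (velar), /q/ (uvular).
Voiced: /d̪/ (dental), /ɖ/ (retroflex), /ɡ/ (velar), /ɢ/ (uvular).
Gaps, from front to back: bilabial lacks voiced (/b/); alveolar lacks voiced (/d/).

/b/, /d/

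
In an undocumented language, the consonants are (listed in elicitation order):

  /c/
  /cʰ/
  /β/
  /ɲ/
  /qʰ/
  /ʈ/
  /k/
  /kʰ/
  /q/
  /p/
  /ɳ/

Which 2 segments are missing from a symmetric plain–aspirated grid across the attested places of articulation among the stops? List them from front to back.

/pʰ/, /ʈʰ/

Plain: /p/ (bilabial), /ʈ/ (retroflex), /c/ (palatal), /k/ (velar), /q/ (uvular).
Aspirated: /cʰ/ (palatal), /kʰ/ (velar), /qʰ/ (uvular).
Gaps, from front to back: bilabial lacks aspirated (/pʰ/); retroflex lacks aspirated (/ʈʰ/).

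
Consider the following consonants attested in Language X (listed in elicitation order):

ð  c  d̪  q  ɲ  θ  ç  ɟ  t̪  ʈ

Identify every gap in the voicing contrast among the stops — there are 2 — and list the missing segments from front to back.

/ɖ/, /ɢ/

place of articulation  voiceless  voiced  
dental            t̪        d̪      
retroflex         ʈ         —       
palatal           c         ɟ       
uvular            q         —       
Gaps, from front to back: retroflex lacks voiced (/ɖ/); uvular lacks voiced (/ɢ/).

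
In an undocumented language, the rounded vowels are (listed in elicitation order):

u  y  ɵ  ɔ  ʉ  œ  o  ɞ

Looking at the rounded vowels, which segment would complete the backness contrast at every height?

height            front     central   back    
high              y         ʉ         u       
high-mid          —         ɵ         o       
low-mid           œ         ɞ         ɔ       
The high-mid row has no front member, so the gap is the high-mid front rounded vowel /ø/.

/ø/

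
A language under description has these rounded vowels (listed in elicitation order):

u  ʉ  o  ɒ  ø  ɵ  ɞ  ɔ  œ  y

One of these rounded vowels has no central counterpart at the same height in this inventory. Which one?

High: /y/ ~ /ʉ/ ~ /u/
High-mid: /ø/ ~ /ɵ/ ~ /o/
Low-mid: /œ/ ~ /ɞ/ ~ /ɔ/
Low: only /ɒ/ (back); no central partner.
So /ɒ/ is the unpaired segment.

/ɒ/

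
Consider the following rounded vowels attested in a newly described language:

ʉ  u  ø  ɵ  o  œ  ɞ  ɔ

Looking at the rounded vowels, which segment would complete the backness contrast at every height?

/y/

Front: /ø/ (high-mid), /œ/ (low-mid).
Central: /ʉ/ (high), /ɵ/ (high-mid), /ɞ/ (low-mid).
Back: /u/ (high), /o/ (high-mid), /ɔ/ (low-mid).
The high row has no front member, so the gap is the high front rounded vowel /y/.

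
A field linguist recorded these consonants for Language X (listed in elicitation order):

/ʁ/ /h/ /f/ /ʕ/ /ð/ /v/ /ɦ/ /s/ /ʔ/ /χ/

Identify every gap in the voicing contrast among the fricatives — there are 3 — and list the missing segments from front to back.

/θ/, /z/, /ħ/

place of articulation  voiceless  voiced  
labiodental       f         v       
dental            —         ð       
alveolar          s         —       
uvular            χ         ʁ       
pharyngeal        —         ʕ       
glottal           h         ɦ       
Gaps, from front to back: dental lacks voiceless (/θ/); alveolar lacks voiced (/z/); pharyngeal lacks voiceless (/ħ/).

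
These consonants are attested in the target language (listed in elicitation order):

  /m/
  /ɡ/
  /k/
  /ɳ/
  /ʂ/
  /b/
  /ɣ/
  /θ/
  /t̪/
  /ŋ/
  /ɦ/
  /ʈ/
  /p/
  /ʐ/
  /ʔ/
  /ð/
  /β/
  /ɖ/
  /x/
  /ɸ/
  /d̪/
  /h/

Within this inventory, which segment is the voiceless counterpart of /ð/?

/ð/ is a voiced dental fricative.
The voiceless counterpart is a voiceless dental fricative — in this inventory, /θ/.

/θ/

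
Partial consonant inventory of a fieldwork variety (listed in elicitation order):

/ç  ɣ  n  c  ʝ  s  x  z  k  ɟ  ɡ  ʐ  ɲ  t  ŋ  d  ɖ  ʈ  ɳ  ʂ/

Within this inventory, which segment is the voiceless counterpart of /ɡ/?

/k/

/ɡ/ is a voiced velar stop.
The voiceless counterpart is a voiceless velar stop — in this inventory, /k/.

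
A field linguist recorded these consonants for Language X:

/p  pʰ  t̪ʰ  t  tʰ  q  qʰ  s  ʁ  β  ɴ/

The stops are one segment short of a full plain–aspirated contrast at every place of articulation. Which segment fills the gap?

bilabial: plain /p/, aspirated /pʰ/.
dental: plain —, aspirated /t̪ʰ/.
alveolar: plain /t/, aspirated /tʰ/.
uvular: plain /q/, aspirated /qʰ/.
The dental row has no plain member, so the gap is the plain dental stop /t̪/.

/t̪/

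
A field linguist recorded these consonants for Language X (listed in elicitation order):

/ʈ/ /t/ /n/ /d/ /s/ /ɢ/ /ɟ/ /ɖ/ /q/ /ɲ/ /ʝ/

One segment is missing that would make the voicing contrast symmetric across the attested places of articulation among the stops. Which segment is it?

/c/

Voiceless: /t/ (alveolar), /ʈ/ (retroflex), /q/ (uvular).
Voiced: /d/ (alveolar), /ɖ/ (retroflex), /ɟ/ (palatal), /ɢ/ (uvular).
The palatal row has no voiceless member, so the gap is the voiceless palatal stop /c/.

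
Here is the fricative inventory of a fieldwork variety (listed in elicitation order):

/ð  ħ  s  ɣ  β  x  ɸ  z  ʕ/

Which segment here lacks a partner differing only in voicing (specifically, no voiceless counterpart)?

Bilabial: /ɸ/ ~ /β/
Alveolar: /s/ ~ /z/
Velar: /x/ ~ /ɣ/
Pharyngeal: /ħ/ ~ /ʕ/
Dental: only /ð/ (voiced); no voiceless partner.
So /ð/ is the unpaired segment.

/ð/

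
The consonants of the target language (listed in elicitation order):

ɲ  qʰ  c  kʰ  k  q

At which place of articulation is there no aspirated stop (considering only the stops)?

palatal: plain /c/, aspirated —.
velar: plain /k/, aspirated /kʰ/.
uvular: plain /q/, aspirated /qʰ/.
Every place of articulation has an aspirated member except palatal, where /cʰ/ would be expected.

palatal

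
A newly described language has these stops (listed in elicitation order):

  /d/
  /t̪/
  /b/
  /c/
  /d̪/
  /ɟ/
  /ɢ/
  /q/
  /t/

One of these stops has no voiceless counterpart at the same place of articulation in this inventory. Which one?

Dental: /t̪/ ~ /d̪/
Alveolar: /t/ ~ /d/
Palatal: /c/ ~ /ɟ/
Uvular: /q/ ~ /ɢ/
Bilabial: only /b/ (voiced); no voiceless partner.
So /b/ is the unpaired segment.

/b/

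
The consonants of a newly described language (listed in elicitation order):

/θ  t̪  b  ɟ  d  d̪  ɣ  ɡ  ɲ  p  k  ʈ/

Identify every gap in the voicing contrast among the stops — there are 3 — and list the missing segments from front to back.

Voiceless: /p/ (bilabial), /t̪/ (dental), /ʈ/ (retroflex), /k/ (velar).
Voiced: /b/ (bilabial), /d̪/ (dental), /d/ (alveolar), /ɟ/ (palatal), /ɡ/ (velar).
Gaps, from front to back: alveolar lacks voiceless (/t/); retroflex lacks voiced (/ɖ/); palatal lacks voiceless (/c/).

/t/, /ɖ/, /c/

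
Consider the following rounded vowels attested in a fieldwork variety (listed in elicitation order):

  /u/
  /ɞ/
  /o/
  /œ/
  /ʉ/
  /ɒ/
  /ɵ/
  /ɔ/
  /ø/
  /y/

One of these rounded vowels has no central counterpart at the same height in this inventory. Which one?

/ɒ/

High: /y/ ~ /ʉ/ ~ /u/
High-mid: /ø/ ~ /ɵ/ ~ /o/
Low-mid: /œ/ ~ /ɞ/ ~ /ɔ/
Low: only /ɒ/ (back); no central partner.
So /ɒ/ is the unpaired segment.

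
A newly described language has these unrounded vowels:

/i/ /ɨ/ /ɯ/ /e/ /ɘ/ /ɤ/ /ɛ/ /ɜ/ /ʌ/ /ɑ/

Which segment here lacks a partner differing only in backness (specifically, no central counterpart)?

/ɑ/

High: /i/ ~ /ɨ/ ~ /ɯ/
High-mid: /e/ ~ /ɘ/ ~ /ɤ/
Low-mid: /ɛ/ ~ /ɜ/ ~ /ʌ/
Low: only /ɑ/ (back); no central partner.
So /ɑ/ is the unpaired segment.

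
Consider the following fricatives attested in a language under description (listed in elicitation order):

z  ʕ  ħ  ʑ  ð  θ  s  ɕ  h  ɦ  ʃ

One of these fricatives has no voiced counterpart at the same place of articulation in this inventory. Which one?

Dental: /θ/ ~ /ð/
Alveolar: /s/ ~ /z/
Alveolo-palatal: /ɕ/ ~ /ʑ/
Pharyngeal: /ħ/ ~ /ʕ/
Glottal: /h/ ~ /ɦ/
Postalveolar: only /ʃ/ (voiceless); no voiced partner.
So /ʃ/ is the unpaired segment.

/ʃ/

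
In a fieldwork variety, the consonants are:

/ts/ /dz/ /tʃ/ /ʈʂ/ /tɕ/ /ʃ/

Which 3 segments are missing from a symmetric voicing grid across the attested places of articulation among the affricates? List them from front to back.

/dʒ/, /ɖʐ/, /dʑ/

place of articulation  voiceless  voiced  
alveolar          ts        dz      
postalveolar      tʃ        —       
retroflex         ʈʂ        —       
alveolo-palatal   tɕ        —       
Gaps, from front to back: postalveolar lacks voiced (/dʒ/); retroflex lacks voiced (/ɖʐ/); alveolo-palatal lacks voiced (/dʑ/).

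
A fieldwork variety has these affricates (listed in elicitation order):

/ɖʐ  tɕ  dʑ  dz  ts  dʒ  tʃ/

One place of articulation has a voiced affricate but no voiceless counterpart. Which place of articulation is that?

retroflex

place of articulation  voiceless  voiced  
alveolar          ts        dz      
postalveolar      tʃ        dʒ      
retroflex         —         ɖʐ      
alveolo-palatal   tɕ        dʑ      
Every place of articulation has a voiceless member except retroflex, where /ʈʂ/ would be expected.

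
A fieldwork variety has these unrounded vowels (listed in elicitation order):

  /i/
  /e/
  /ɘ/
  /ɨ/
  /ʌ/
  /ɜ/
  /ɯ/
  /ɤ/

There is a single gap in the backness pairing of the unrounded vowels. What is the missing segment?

/ɛ/

high: front /i/, central /ɨ/, back /ɯ/.
high-mid: front /e/, central /ɘ/, back /ɤ/.
low-mid: front —, central /ɜ/, back /ʌ/.
The low-mid row has no front member, so the gap is the low-mid front unrounded vowel /ɛ/.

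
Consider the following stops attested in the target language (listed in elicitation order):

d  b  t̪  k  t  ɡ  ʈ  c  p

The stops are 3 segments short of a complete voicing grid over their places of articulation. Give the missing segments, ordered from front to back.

/d̪/, /ɖ/, /ɟ/

place of articulation  voiceless  voiced  
bilabial          p         b       
dental            t̪        —       
alveolar          t         d       
retroflex         ʈ         —       
palatal           c         —       
velar             k         ɡ       
Gaps, from front to back: dental lacks voiced (/d̪/); retroflex lacks voiced (/ɖ/); palatal lacks voiced (/ɟ/).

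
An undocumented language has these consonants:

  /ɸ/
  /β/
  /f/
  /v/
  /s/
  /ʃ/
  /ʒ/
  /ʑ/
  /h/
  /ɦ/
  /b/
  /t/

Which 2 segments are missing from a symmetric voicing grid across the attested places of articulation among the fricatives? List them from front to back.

bilabial: voiceless /ɸ/, voiced /β/.
labiodental: voiceless /f/, voiced /v/.
alveolar: voiceless /s/, voiced —.
postalveolar: voiceless /ʃ/, voiced /ʒ/.
alveolo-palatal: voiceless —, voiced /ʑ/.
glottal: voiceless /h/, voiced /ɦ/.
Gaps, from front to back: alveolar lacks voiced (/z/); alveolo-palatal lacks voiceless (/ɕ/).

/z/, /ɕ/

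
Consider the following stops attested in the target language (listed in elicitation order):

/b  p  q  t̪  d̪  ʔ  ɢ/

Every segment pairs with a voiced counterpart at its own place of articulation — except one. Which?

/ʔ/

Bilabial: /p/ ~ /b/
Dental: /t̪/ ~ /d̪/
Uvular: /q/ ~ /ɢ/
Glottal: only /ʔ/ (voiceless); no voiced partner.
So /ʔ/ is the unpaired segment.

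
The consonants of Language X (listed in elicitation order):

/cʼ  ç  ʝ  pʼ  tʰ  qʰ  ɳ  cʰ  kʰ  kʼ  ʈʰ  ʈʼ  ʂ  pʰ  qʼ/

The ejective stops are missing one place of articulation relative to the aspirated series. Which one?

alveolar

place of articulation  aspirated  ejective
bilabial          pʰ        pʼ      
alveolar          tʰ        —       
retroflex         ʈʰ        ʈʼ      
palatal           cʰ        cʼ      
velar             kʰ        kʼ      
uvular            qʰ        qʼ      
Every place of articulation has an ejective member except alveolar, where /tʼ/ would be expected.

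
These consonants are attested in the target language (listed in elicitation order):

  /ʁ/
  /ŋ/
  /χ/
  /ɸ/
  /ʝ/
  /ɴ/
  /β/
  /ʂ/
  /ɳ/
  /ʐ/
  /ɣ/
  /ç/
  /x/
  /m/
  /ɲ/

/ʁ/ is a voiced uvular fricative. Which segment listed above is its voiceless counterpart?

/χ/

The voiceless counterpart is a voiceless uvular fricative — in this inventory, /χ/.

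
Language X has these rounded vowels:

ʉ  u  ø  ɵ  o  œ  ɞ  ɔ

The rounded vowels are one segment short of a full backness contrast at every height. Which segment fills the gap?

high: front —, central /ʉ/, back /u/.
high-mid: front /ø/, central /ɵ/, back /o/.
low-mid: front /œ/, central /ɞ/, back /ɔ/.
The high row has no front member, so the gap is the high front rounded vowel /y/.

/y/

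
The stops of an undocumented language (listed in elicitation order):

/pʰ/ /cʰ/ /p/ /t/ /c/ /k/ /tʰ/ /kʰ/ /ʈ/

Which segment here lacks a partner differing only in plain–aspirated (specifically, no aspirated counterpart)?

/ʈ/

Bilabial: /p/ ~ /pʰ/
Alveolar: /t/ ~ /tʰ/
Palatal: /c/ ~ /cʰ/
Velar: /k/ ~ /kʰ/
Retroflex: only /ʈ/ (plain); no aspirated partner.
So /ʈ/ is the unpaired segment.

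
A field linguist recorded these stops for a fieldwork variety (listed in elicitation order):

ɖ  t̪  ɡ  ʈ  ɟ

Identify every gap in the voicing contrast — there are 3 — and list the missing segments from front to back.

dental: voiceless /t̪/, voiced —.
retroflex: voiceless /ʈ/, voiced /ɖ/.
palatal: voiceless —, voiced /ɟ/.
velar: voiceless —, voiced /ɡ/.
Gaps, from front to back: dental lacks voiced (/d̪/); palatal lacks voiceless (/c/); velar lacks voiceless (/k/).

/d̪/, /c/, /k/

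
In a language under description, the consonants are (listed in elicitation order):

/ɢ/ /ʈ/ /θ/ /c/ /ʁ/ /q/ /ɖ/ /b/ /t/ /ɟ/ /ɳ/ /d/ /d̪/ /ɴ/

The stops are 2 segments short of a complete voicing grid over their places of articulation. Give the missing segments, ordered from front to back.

place of articulation  voiceless  voiced  
bilabial          —         b       
dental            —         d̪      
alveolar          t         d       
retroflex         ʈ         ɖ       
palatal           c         ɟ       
uvular            q         ɢ       
Gaps, from front to back: bilabial lacks voiceless (/p/); dental lacks voiceless (/t̪/).

/p/, /t̪/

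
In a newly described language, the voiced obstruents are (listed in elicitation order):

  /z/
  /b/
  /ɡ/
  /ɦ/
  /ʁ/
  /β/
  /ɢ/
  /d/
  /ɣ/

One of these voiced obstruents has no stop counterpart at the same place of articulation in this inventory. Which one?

/ɦ/

Bilabial: /b/ ~ /β/
Alveolar: /d/ ~ /z/
Velar: /ɡ/ ~ /ɣ/
Uvular: /ɢ/ ~ /ʁ/
Glottal: only /ɦ/ (fricative); no stop partner.
So /ɦ/ is the unpaired segment.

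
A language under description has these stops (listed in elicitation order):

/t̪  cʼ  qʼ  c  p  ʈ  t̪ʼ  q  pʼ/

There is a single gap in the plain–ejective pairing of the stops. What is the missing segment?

Plain: /p/ (bilabial), /t̪/ (dental), /ʈ/ (retroflex), /c/ (palatal), /q/ (uvular).
Ejective: /pʼ/ (bilabial), /t̪ʼ/ (dental), /cʼ/ (palatal), /qʼ/ (uvular).
The retroflex row has no ejective member, so the gap is the ejective retroflex stop /ʈʼ/.

/ʈʼ/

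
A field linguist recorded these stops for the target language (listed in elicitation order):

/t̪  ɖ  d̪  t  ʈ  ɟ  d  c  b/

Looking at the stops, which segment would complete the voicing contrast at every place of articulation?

/p/

bilabial: voiceless —, voiced /b/.
dental: voiceless /t̪/, voiced /d̪/.
alveolar: voiceless /t/, voiced /d/.
retroflex: voiceless /ʈ/, voiced /ɖ/.
palatal: voiceless /c/, voiced /ɟ/.
The bilabial row has no voiceless member, so the gap is the voiceless bilabial stop /p/.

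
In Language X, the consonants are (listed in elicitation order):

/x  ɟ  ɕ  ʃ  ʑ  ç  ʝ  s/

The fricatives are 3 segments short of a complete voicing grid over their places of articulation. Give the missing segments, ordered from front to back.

alveolar: voiceless /s/, voiced —.
postalveolar: voiceless /ʃ/, voiced —.
alveolo-palatal: voiceless /ɕ/, voiced /ʑ/.
palatal: voiceless /ç/, voiced /ʝ/.
velar: voiceless /x/, voiced —.
Gaps, from front to back: alveolar lacks voiced (/z/); postalveolar lacks voiced (/ʒ/); velar lacks voiced (/ɣ/).

/z/, /ʒ/, /ɣ/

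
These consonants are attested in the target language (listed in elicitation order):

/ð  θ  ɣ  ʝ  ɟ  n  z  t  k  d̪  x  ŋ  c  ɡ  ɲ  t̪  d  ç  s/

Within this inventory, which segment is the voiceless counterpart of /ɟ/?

/ɟ/ is a voiced palatal stop.
The voiceless counterpart is a voiceless palatal stop — in this inventory, /c/.

/c/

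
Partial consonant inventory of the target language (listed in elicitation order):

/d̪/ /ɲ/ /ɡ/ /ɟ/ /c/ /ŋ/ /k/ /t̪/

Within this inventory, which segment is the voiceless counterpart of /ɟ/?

/c/

/ɟ/ is a voiced palatal stop.
The voiceless counterpart is a voiceless palatal stop — in this inventory, /c/.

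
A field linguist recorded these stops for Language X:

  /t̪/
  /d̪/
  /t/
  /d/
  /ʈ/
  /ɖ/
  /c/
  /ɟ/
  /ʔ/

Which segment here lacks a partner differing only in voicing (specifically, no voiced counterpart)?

Dental: /t̪/ ~ /d̪/
Alveolar: /t/ ~ /d/
Retroflex: /ʈ/ ~ /ɖ/
Palatal: /c/ ~ /ɟ/
Glottal: only /ʔ/ (voiceless); no voiced partner.
So /ʔ/ is the unpaired segment.

/ʔ/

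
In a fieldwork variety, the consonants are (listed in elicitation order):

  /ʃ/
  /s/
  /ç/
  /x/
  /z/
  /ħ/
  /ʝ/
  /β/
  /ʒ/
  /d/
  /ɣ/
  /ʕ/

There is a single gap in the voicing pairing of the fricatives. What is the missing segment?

bilabial: voiceless —, voiced /β/.
alveolar: voiceless /s/, voiced /z/.
postalveolar: voiceless /ʃ/, voiced /ʒ/.
palatal: voiceless /ç/, voiced /ʝ/.
velar: voiceless /x/, voiced /ɣ/.
pharyngeal: voiceless /ħ/, voiced /ʕ/.
The bilabial row has no voiceless member, so the gap is the voiceless bilabial fricative /ɸ/.

/ɸ/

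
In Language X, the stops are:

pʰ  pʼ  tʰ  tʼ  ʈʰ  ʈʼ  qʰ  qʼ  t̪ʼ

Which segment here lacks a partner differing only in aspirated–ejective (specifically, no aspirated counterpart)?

/t̪ʼ/

Bilabial: /pʰ/ ~ /pʼ/
Alveolar: /tʰ/ ~ /tʼ/
Retroflex: /ʈʰ/ ~ /ʈʼ/
Uvular: /qʰ/ ~ /qʼ/
Dental: only /t̪ʼ/ (ejective); no aspirated partner.
So /t̪ʼ/ is the unpaired segment.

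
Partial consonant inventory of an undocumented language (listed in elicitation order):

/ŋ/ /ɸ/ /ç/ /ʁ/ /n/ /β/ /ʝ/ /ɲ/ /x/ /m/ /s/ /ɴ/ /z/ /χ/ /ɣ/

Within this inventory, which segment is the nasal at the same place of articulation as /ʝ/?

/ɲ/

/ʝ/ is a voiced palatal fricative.
The nasal at the same place is a palatal nasal — in this inventory, /ɲ/.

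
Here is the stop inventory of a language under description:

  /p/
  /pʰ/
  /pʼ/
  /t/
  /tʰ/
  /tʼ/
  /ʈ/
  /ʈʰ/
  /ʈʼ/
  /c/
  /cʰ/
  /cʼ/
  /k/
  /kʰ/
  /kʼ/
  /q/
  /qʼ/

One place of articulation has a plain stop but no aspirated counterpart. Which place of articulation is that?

uvular

place of articulation  plain     aspirated  ejective
bilabial          p         pʰ        pʼ      
alveolar          t         tʰ        tʼ      
retroflex         ʈ         ʈʰ        ʈʼ      
palatal           c         cʰ        cʼ      
velar             k         kʰ        kʼ      
uvular            q         —         qʼ      
Every place of articulation has an aspirated member except uvular, where /qʰ/ would be expected.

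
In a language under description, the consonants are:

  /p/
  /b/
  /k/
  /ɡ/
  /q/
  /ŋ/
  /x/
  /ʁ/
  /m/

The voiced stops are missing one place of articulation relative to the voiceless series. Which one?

bilabial: voiceless /p/, voiced /b/.
velar: voiceless /k/, voiced /ɡ/.
uvular: voiceless /q/, voiced —.
Every place of articulation has a voiced member except uvular, where /ɢ/ would be expected.

uvular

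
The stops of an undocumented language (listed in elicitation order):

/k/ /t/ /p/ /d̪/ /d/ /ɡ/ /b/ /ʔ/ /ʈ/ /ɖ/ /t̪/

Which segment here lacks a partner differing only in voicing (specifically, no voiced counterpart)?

/ʔ/

Bilabial: /p/ ~ /b/
Dental: /t̪/ ~ /d̪/
Alveolar: /t/ ~ /d/
Retroflex: /ʈ/ ~ /ɖ/
Velar: /k/ ~ /ɡ/
Glottal: only /ʔ/ (voiceless); no voiced partner.
So /ʔ/ is the unpaired segment.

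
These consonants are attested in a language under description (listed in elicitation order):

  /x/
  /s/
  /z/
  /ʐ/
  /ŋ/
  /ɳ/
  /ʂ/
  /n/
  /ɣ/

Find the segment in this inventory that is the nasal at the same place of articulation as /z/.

/n/

/z/ is a voiced alveolar fricative.
The nasal at the same place is an alveolar nasal — in this inventory, /n/.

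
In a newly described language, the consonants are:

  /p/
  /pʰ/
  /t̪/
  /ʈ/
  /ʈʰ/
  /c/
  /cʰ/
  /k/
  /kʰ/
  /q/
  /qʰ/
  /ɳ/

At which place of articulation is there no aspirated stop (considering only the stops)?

place of articulation  plain     aspirated
bilabial          p         pʰ      
dental            t̪        —       
retroflex         ʈ         ʈʰ      
palatal           c         cʰ      
velar             k         kʰ      
uvular            q         qʰ      
Every place of articulation has an aspirated member except dental, where /t̪ʰ/ would be expected.

dental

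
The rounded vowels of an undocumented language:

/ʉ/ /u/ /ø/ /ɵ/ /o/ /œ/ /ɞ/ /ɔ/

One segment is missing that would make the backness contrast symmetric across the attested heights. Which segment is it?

height            front     central   back    
high              —         ʉ         u       
high-mid          ø         ɵ         o       
low-mid           œ         ɞ         ɔ       
The high row has no front member, so the gap is the high front rounded vowel /y/.

/y/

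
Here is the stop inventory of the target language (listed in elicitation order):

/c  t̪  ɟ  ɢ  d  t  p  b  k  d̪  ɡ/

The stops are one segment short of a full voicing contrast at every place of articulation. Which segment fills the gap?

/q/

bilabial: voiceless /p/, voiced /b/.
dental: voiceless /t̪/, voiced /d̪/.
alveolar: voiceless /t/, voiced /d/.
palatal: voiceless /c/, voiced /ɟ/.
velar: voiceless /k/, voiced /ɡ/.
uvular: voiceless —, voiced /ɢ/.
The uvular row has no voiceless member, so the gap is the voiceless uvular stop /q/.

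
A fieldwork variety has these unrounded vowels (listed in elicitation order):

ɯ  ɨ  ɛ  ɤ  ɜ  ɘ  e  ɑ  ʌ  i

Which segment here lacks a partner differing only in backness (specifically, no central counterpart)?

/ɑ/

High: /i/ ~ /ɨ/ ~ /ɯ/
High-mid: /e/ ~ /ɘ/ ~ /ɤ/
Low-mid: /ɛ/ ~ /ɜ/ ~ /ʌ/
Low: only /ɑ/ (back); no central partner.
So /ɑ/ is the unpaired segment.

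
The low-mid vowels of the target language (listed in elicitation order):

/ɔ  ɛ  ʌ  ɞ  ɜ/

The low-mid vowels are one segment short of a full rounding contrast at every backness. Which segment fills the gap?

Unrounded: /ɛ/ (front), /ɜ/ (central), /ʌ/ (back).
Rounded: /ɞ/ (central), /ɔ/ (back).
The front row has no rounded member, so the gap is the front rounded vowel /œ/.

/œ/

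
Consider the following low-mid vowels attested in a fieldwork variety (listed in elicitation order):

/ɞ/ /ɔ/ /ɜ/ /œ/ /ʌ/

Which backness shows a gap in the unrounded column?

backness          unrounded  rounded 
front             —         œ       
central           ɜ         ɞ       
back              ʌ         ɔ       
Every backness has an unrounded member except front, where /ɛ/ would be expected.

front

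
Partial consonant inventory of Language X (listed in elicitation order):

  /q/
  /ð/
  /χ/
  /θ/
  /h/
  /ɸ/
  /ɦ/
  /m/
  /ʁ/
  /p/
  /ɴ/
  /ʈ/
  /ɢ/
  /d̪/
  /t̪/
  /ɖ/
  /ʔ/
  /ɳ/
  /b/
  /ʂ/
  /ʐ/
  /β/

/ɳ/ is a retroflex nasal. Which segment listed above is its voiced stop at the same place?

/ɖ/

The voiced stop at the same place is a voiced retroflex stop — in this inventory, /ɖ/.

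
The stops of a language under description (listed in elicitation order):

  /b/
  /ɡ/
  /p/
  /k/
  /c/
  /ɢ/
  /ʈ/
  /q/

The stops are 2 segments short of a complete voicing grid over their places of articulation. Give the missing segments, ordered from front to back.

place of articulation  voiceless  voiced  
bilabial          p         b       
retroflex         ʈ         —       
palatal           c         —       
velar             k         ɡ       
uvular            q         ɢ       
Gaps, from front to back: retroflex lacks voiced (/ɖ/); palatal lacks voiced (/ɟ/).

/ɖ/, /ɟ/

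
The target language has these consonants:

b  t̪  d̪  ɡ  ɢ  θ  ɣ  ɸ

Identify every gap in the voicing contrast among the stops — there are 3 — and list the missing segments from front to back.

/p/, /k/, /q/

place of articulation  voiceless  voiced  
bilabial          —         b       
dental            t̪        d̪      
velar             —         ɡ       
uvular            —         ɢ       
Gaps, from front to back: bilabial lacks voiceless (/p/); velar lacks voiceless (/k/); uvular lacks voiceless (/q/).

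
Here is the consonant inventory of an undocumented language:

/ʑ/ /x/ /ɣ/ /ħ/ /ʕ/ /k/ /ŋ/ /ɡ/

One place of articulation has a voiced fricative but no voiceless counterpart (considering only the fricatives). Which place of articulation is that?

place of articulation  voiceless  voiced  
alveolo-palatal   —         ʑ       
velar             x         ɣ       
pharyngeal        ħ         ʕ       
Every place of articulation has a voiceless member except alveolo-palatal, where /ɕ/ would be expected.

alveolo-palatal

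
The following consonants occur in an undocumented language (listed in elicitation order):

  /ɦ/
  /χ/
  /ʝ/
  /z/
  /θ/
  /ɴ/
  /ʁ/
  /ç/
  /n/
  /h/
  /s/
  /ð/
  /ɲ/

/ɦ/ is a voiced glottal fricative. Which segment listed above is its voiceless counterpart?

The voiceless counterpart is a voiceless glottal fricative — in this inventory, /h/.

/h/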